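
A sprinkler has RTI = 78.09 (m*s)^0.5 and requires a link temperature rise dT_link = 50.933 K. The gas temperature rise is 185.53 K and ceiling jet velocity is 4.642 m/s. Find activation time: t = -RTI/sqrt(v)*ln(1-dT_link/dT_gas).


dT_link/dT_gas = 0.27453
ln(1 - 0.27453) = -0.32093
t = -78.09 / sqrt(4.642) * -0.32093 = 11.632 s

11.632 s


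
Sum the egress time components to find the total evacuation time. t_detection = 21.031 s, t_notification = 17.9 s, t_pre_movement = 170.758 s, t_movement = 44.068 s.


Total = 21.031 + 17.9 + 170.758 + 44.068 = 253.757 s

253.757 s


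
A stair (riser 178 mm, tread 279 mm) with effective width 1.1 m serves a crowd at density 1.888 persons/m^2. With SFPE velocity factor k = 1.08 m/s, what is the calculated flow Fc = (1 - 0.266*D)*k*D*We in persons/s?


1 - 0.266*D = 1 - 0.266*1.888 = 0.49779
Fs = 0.49779 * 1.08 * 1.888 = 1.0150 persons/(s*m)
Fc = 1.0150 * 1.1 = 1.1165 persons/s

1.1165 persons/s


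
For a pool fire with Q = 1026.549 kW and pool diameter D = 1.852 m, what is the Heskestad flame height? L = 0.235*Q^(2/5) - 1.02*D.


Q^(2/5) = 16.016
0.235 * Q^(2/5) = 3.7637
1.02 * D = 1.8890
L = 1.8747 m

1.8747 m


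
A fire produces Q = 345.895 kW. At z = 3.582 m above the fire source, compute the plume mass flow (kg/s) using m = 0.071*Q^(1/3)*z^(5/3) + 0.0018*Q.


Q^(1/3) = 7.0196
z^(5/3) = 8.3858
First term = 0.071 * 7.0196 * 8.3858 = 4.1794
Second term = 0.0018 * 345.895 = 0.62261
m = 4.8020 kg/s

4.8020 kg/s


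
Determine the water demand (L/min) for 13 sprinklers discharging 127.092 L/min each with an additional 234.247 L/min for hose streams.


Sprinkler demand = 13 * 127.092 = 1652.196 L/min
Total = 1652.196 + 234.247 = 1886.443 L/min

1886.443 L/min


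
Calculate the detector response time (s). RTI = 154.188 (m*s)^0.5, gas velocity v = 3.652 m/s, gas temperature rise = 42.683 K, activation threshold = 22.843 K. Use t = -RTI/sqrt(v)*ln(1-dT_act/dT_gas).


dT_act/dT_gas = 0.53518
ln(1 - 0.53518) = -0.76610
t = -154.188 / sqrt(3.652) * -0.76610 = 61.812 s

61.812 s


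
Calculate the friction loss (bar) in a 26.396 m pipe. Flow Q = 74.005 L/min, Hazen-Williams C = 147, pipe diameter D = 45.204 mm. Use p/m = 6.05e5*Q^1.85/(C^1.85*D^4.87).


Q^1.85 = 2871.7
C^1.85 = 10222
D^4.87 = 1.1500e+08
p/m = 0.0014779 bar/m
p_total = 0.0014779 * 26.396 = 0.039010 bar

0.039010 bar


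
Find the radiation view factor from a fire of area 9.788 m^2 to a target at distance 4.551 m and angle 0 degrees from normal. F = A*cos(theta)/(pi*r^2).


cos(0 deg) = 1
pi*r^2 = 65.067
F = 9.788 * 1 / 65.067 = 0.15043

0.15043


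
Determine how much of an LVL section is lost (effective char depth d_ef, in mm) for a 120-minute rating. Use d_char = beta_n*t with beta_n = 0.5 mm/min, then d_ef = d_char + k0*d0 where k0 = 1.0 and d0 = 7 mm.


d_char = 0.5 * 120 = 60 mm
d_ef = 60 + 1.0*7 = 67 mm

67 mm


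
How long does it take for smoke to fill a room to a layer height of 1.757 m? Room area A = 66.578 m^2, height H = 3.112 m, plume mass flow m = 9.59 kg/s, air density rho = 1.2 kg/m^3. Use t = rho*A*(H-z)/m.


H - z = 1.355 m
t = 1.2 * 66.578 * 1.355 / 9.59 = 11.288 s

11.288 s


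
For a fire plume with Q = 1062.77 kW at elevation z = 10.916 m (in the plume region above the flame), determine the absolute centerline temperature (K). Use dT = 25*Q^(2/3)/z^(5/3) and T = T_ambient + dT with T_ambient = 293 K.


Q^(2/3) = 104.14
z^(5/3) = 53.716
dT = 25 * 104.14 / 53.716 = 48.469 K
T = 293 + 48.469 = 341.47 K

341.47 K


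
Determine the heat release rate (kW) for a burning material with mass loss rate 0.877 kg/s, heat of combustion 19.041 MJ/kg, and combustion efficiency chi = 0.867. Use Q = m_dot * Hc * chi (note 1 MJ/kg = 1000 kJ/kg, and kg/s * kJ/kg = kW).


Hc = 19.041 MJ/kg = 19.041 * 1000 kJ/kg = 19041 kJ/kg
Q = 0.877 kg/s * 19041 kJ/kg * 0.867 = 14478 kW

14478 kW


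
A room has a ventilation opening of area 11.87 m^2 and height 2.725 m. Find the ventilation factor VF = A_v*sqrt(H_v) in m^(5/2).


sqrt(H_v) = 1.6508
VF = 11.87 * 1.6508 = 19.594 m^(5/2)

19.594 m^(5/2)


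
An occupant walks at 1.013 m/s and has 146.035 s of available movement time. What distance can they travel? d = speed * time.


d = 1.013 * 146.035 = 147.93 m

147.93 m


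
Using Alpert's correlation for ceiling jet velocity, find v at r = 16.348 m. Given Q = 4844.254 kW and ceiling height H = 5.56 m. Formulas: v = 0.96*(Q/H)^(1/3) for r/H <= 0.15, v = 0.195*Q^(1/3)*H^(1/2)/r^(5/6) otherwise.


r/H = 16.348 / 5.56 = 2.9403
r/H > 0.15, so v = 0.195*Q^(1/3)*H^(1/2)/r^(5/6)
Q^(1/3) = 16.920
H^(1/2) = 2.3580
r^(5/6) = 10.262
v = 0.195 * 16.920 * 2.3580 / 10.262 = 0.75816 m/s

0.75816 m/s


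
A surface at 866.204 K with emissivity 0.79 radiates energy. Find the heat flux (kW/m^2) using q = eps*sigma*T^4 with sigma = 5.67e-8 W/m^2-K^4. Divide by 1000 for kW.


T^4 = 5.6296e+11
q = 0.79 * 5.67e-8 * 5.6296e+11 / 1000 = 25.217 kW/m^2

25.217 kW/m^2


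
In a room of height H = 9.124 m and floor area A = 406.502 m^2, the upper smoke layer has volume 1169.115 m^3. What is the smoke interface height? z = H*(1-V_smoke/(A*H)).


V/(A*H) = 0.31522
1 - 0.31522 = 0.68478
z = 9.124 * 0.68478 = 6.2480 m

6.2480 m


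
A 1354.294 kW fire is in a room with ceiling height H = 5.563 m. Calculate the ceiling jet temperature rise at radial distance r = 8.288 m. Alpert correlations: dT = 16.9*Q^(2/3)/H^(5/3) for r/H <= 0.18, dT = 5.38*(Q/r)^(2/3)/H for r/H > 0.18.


r/H = 8.288 / 5.563 = 1.4898
r/H > 0.18, so dT = 5.38*(Q/r)^(2/3)/H
Q/r = 163.40
(Q/r)^(2/3) = 29.889
dT = 5.38 * 29.889 / 5.563 = 28.906 K

28.906 K


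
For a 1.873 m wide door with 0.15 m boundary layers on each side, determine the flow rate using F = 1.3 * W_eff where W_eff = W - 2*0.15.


W_eff = 1.873 - 0.30 = 1.573 m
F = 1.3 * 1.573 = 2.0449 persons/s

2.0449 persons/s


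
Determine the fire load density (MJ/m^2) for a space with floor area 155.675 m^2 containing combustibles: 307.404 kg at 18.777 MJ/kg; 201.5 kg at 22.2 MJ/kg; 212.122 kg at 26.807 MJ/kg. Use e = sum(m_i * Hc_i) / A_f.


Total energy = 307.404*18.777 + 201.5*22.2 + 212.122*26.807
= 5772.125 + 4473.3 + 5686.354
= 15931.78 MJ
e = 15931.78 / 155.675 = 102.34 MJ/m^2

102.34 MJ/m^2


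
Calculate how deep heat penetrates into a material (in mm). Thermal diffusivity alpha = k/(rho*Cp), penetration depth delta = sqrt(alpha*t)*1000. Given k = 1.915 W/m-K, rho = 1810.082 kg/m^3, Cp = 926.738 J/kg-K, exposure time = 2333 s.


alpha = 1.915 / (1810.082 * 926.738) = 1.1416e-06 m^2/s
alpha * t = 0.0026634
delta = sqrt(0.0026634) * 1000 = 51.608 mm

51.608 mm


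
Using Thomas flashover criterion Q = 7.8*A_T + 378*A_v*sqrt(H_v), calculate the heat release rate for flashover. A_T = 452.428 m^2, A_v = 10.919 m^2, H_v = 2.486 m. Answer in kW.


7.8*A_T = 3528.9
sqrt(H_v) = 1.5767
378*A_v*sqrt(H_v) = 6507.7
Q = 3528.9 + 6507.7 = 10037 kW

10037 kW


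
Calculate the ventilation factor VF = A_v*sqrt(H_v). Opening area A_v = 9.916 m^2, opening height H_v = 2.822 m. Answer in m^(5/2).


sqrt(H_v) = 1.6799
VF = 9.916 * 1.6799 = 16.658 m^(5/2)

16.658 m^(5/2)


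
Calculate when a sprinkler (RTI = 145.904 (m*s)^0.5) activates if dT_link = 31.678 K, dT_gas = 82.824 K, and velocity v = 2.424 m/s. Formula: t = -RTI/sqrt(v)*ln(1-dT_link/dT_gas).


dT_link/dT_gas = 0.38247
ln(1 - 0.38247) = -0.48203
t = -145.904 / sqrt(2.424) * -0.48203 = 45.173 s

45.173 s


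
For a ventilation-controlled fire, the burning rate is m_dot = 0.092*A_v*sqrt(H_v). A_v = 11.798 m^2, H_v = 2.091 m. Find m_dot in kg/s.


sqrt(H_v) = 1.4460
m_dot = 0.092 * 11.798 * 1.4460 = 1.5695 kg/s

1.5695 kg/s


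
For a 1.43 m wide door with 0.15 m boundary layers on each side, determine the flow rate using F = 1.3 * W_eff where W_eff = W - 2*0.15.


W_eff = 1.43 - 0.30 = 1.13 m
F = 1.3 * 1.13 = 1.469 persons/s

1.469 persons/s


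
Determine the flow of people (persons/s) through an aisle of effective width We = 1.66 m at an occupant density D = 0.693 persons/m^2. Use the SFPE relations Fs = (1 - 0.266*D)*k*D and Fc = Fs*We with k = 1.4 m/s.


1 - 0.266*D = 1 - 0.266*0.693 = 0.81566
Fs = 0.81566 * 1.4 * 0.693 = 0.79136 persons/(s*m)
Fc = 0.79136 * 1.66 = 1.3136 persons/s

1.3136 persons/s


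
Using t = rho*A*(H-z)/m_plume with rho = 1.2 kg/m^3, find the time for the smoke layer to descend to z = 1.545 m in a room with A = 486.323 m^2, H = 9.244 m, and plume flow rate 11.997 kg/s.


H - z = 7.699 m
t = 1.2 * 486.323 * 7.699 / 11.997 = 374.51 s

374.51 s


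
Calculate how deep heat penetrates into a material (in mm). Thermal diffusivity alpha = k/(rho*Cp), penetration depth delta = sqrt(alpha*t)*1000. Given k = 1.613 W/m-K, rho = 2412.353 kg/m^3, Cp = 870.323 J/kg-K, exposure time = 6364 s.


alpha = 1.613 / (2412.353 * 870.323) = 7.6827e-07 m^2/s
alpha * t = 0.0048893
delta = sqrt(0.0048893) * 1000 = 69.923 mm

69.923 mm


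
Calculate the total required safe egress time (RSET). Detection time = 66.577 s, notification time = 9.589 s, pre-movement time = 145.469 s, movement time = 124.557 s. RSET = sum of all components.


Total = 66.577 + 9.589 + 145.469 + 124.557 = 346.192 s

346.192 s


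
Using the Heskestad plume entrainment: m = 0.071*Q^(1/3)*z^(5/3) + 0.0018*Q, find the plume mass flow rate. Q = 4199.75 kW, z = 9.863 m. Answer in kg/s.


Q^(1/3) = 16.134
z^(5/3) = 45.361
First term = 0.071 * 16.134 * 45.361 = 51.961
Second term = 0.0018 * 4199.75 = 7.5595
m = 59.521 kg/s

59.521 kg/s


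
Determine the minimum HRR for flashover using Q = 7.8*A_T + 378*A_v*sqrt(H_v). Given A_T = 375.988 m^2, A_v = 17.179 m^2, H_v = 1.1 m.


7.8*A_T = 2932.7
sqrt(H_v) = 1.0488
378*A_v*sqrt(H_v) = 6810.6
Q = 2932.7 + 6810.6 = 9743.3 kW

9743.3 kW


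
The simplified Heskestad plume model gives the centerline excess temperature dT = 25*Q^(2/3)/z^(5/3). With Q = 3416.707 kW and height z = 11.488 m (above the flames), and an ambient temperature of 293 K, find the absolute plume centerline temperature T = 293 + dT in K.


Q^(2/3) = 226.85
z^(5/3) = 58.489
dT = 25 * 226.85 / 58.489 = 96.963 K
T = 293 + 96.963 = 389.96 K

389.96 K


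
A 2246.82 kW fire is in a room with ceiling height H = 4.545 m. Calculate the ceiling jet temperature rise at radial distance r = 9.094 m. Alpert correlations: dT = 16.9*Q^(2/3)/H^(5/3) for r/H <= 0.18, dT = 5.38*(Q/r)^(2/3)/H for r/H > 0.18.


r/H = 9.094 / 4.545 = 2.0009
r/H > 0.18, so dT = 5.38*(Q/r)^(2/3)/H
Q/r = 247.07
(Q/r)^(2/3) = 39.374
dT = 5.38 * 39.374 / 4.545 = 46.608 K

46.608 K


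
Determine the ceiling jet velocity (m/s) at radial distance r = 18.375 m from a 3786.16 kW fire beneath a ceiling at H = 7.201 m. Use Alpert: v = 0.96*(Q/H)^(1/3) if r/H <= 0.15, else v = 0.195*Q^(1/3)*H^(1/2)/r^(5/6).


r/H = 18.375 / 7.201 = 2.5517
r/H > 0.15, so v = 0.195*Q^(1/3)*H^(1/2)/r^(5/6)
Q^(1/3) = 15.586
H^(1/2) = 2.6835
r^(5/6) = 11.312
v = 0.195 * 15.586 * 2.6835 / 11.312 = 0.72101 m/s

0.72101 m/s


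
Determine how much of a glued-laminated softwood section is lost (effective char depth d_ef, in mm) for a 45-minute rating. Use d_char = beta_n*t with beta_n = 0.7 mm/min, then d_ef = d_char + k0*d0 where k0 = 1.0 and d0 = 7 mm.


d_char = 0.7 * 45 = 31.5 mm
d_ef = 31.5 + 1.0*7 = 38.5 mm

38.5 mm


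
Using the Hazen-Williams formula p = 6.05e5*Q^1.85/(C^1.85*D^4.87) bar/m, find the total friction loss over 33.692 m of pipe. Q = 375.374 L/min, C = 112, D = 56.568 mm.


Q^1.85 = 57911
C^1.85 = 6180.9
D^4.87 = 3.4278e+08
p/m = 0.016536 bar/m
p_total = 0.016536 * 33.692 = 0.55714 bar

0.55714 bar


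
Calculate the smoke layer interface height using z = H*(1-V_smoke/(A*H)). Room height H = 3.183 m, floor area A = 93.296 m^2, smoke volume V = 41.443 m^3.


V/(A*H) = 0.13956
1 - 0.13956 = 0.86044
z = 3.183 * 0.86044 = 2.7388 m

2.7388 m


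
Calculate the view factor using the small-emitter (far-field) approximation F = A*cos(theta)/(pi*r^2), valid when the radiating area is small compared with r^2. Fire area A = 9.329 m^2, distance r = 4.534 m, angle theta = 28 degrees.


cos(28 deg) = 0.88295
pi*r^2 = 64.582
F = 9.329 * 0.88295 / 64.582 = 0.12754

0.12754


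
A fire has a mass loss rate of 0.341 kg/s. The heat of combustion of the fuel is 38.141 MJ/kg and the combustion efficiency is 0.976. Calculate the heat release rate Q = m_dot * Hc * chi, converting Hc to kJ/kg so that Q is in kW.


Hc = 38.141 MJ/kg = 38.141 * 1000 kJ/kg = 38141 kJ/kg
Q = 0.341 kg/s * 38141 kJ/kg * 0.976 = 12694 kW

12694 kW


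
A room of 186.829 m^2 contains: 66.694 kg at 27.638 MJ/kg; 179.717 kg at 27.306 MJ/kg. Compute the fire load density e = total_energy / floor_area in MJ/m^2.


Total energy = 66.694*27.638 + 179.717*27.306
= 1843.289 + 4907.352
= 6750.641 MJ
e = 6750.641 / 186.829 = 36.133 MJ/m^2

36.133 MJ/m^2


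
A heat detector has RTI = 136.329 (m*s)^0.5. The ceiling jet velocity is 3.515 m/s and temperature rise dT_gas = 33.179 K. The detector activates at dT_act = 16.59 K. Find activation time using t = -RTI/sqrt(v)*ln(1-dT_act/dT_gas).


dT_act/dT_gas = 0.50002
ln(1 - 0.50002) = -0.69318
t = -136.329 / sqrt(3.515) * -0.69318 = 50.405 s

50.405 s


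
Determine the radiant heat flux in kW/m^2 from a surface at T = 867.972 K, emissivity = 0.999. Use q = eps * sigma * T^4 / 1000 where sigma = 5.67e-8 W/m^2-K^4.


T^4 = 5.6757e+11
q = 0.999 * 5.67e-8 * 5.6757e+11 / 1000 = 32.149 kW/m^2

32.149 kW/m^2


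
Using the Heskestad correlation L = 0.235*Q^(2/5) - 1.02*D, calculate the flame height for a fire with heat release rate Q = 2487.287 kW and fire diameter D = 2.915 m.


Q^(2/5) = 22.819
0.235 * Q^(2/5) = 5.3624
1.02 * D = 2.9733
L = 2.3891 m

2.3891 m


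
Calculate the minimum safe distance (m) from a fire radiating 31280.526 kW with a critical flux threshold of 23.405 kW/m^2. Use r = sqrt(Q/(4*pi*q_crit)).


4*pi*q_crit = 294.12
Q/(4*pi*q_crit) = 106.35
r = sqrt(106.35) = 10.313 m

10.313 m


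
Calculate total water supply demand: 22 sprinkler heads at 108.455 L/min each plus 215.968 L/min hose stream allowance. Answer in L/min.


Sprinkler demand = 22 * 108.455 = 2386.01 L/min
Total = 2386.01 + 215.968 = 2601.978 L/min

2601.978 L/min


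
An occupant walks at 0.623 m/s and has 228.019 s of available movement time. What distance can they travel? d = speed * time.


d = 0.623 * 228.019 = 142.06 m

142.06 m


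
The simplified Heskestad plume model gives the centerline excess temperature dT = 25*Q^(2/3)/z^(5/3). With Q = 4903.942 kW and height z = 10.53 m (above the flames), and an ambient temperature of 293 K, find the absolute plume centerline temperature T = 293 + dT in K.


Q^(2/3) = 288.64
z^(5/3) = 50.588
dT = 25 * 288.64 / 50.588 = 142.64 K
T = 293 + 142.64 = 435.64 K

435.64 K


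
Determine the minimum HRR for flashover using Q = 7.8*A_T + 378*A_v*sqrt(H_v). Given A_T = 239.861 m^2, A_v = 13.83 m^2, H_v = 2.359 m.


7.8*A_T = 1870.9
sqrt(H_v) = 1.5359
378*A_v*sqrt(H_v) = 8029.3
Q = 1870.9 + 8029.3 = 9900.2 kW

9900.2 kW


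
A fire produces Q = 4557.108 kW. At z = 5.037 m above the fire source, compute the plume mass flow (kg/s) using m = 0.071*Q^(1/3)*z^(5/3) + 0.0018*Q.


Q^(1/3) = 16.579
z^(5/3) = 14.801
First term = 0.071 * 16.579 * 14.801 = 17.422
Second term = 0.0018 * 4557.108 = 8.2028
m = 25.625 kg/s

25.625 kg/s


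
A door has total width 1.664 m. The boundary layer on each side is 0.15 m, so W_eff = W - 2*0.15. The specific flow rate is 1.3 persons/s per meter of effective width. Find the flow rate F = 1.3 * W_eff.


W_eff = 1.664 - 0.30 = 1.364 m
F = 1.3 * 1.364 = 1.7732 persons/s

1.7732 persons/s


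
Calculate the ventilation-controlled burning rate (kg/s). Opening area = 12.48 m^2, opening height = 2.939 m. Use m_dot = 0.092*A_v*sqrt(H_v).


sqrt(H_v) = 1.7144
m_dot = 0.092 * 12.48 * 1.7144 = 1.9683 kg/s

1.9683 kg/s


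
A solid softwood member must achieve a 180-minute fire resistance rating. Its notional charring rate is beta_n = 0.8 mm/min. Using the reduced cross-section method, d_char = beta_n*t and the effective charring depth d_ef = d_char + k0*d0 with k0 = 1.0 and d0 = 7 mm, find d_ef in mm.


d_char = 0.8 * 180 = 144 mm
d_ef = 144 + 1.0*7 = 151 mm

151 mm


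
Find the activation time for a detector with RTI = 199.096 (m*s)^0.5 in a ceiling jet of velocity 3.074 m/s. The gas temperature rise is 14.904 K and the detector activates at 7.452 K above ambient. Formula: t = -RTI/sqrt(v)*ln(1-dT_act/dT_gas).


dT_act/dT_gas = 0.5
ln(1 - 0.5) = -0.69315
t = -199.096 / sqrt(3.074) * -0.69315 = 78.711 s

78.711 s


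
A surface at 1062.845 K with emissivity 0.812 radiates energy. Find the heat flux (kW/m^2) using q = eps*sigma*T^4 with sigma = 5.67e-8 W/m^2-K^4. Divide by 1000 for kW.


T^4 = 1.2761e+12
q = 0.812 * 5.67e-8 * 1.2761e+12 / 1000 = 58.751 kW/m^2

58.751 kW/m^2


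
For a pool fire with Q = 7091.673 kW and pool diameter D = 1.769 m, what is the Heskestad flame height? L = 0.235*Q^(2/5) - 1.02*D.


Q^(2/5) = 34.698
0.235 * Q^(2/5) = 8.1539
1.02 * D = 1.8044
L = 6.3496 m

6.3496 m


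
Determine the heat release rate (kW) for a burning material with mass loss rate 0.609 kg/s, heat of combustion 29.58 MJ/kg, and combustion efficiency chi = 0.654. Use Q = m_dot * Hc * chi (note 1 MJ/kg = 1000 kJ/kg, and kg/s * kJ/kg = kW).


Hc = 29.58 MJ/kg = 29.58 * 1000 kJ/kg = 29580 kJ/kg
Q = 0.609 kg/s * 29580 kJ/kg * 0.654 = 11781 kW

11781 kW


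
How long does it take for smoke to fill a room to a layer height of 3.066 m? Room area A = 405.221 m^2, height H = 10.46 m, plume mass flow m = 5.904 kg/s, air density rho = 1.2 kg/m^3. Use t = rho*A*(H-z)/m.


H - z = 7.394 m
t = 1.2 * 405.221 * 7.394 / 5.904 = 608.98 s

608.98 s


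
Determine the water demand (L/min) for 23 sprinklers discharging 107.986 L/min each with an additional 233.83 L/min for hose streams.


Sprinkler demand = 23 * 107.986 = 2483.678 L/min
Total = 2483.678 + 233.83 = 2717.508 L/min

2717.508 L/min


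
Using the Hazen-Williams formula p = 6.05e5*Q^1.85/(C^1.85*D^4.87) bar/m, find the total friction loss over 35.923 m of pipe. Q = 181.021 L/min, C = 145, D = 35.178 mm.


Q^1.85 = 15024
C^1.85 = 9966.2
D^4.87 = 3.3911e+07
p/m = 0.026896 bar/m
p_total = 0.026896 * 35.923 = 0.96617 bar

0.96617 bar


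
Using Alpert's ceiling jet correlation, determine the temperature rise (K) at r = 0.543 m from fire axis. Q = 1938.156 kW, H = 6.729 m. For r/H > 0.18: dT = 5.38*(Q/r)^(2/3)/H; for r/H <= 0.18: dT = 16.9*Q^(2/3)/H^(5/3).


r/H = 0.543 / 6.729 = 0.080695
r/H <= 0.18, so dT = 16.9*Q^(2/3)/H^(5/3)
Q^(2/3) = 155.45
H^(5/3) = 23.984
dT = 16.9 * 155.45 / 23.984 = 109.54 K

109.54 K


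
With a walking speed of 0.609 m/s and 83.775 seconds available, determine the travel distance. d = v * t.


d = 0.609 * 83.775 = 51.019 m

51.019 m


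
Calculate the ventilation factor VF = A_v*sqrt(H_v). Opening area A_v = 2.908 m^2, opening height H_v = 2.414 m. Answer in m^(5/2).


sqrt(H_v) = 1.5537
VF = 2.908 * 1.5537 = 4.5182 m^(5/2)

4.5182 m^(5/2)


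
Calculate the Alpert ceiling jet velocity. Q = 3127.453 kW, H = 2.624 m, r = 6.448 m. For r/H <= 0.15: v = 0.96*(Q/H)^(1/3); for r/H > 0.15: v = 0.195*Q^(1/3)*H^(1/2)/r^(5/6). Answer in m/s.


r/H = 6.448 / 2.624 = 2.4573
r/H > 0.15, so v = 0.195*Q^(1/3)*H^(1/2)/r^(5/6)
Q^(1/3) = 14.624
H^(1/2) = 1.6199
r^(5/6) = 4.7263
v = 0.195 * 14.624 * 1.6199 / 4.7263 = 0.97737 m/s

0.97737 m/s


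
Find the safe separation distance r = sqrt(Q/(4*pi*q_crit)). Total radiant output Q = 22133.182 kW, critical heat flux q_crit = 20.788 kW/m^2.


4*pi*q_crit = 261.23
Q/(4*pi*q_crit) = 84.727
r = sqrt(84.727) = 9.2047 m

9.2047 m


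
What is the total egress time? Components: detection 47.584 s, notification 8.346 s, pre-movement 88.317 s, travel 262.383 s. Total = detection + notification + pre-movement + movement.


Total = 47.584 + 8.346 + 88.317 + 262.383 = 406.63 s

406.63 s


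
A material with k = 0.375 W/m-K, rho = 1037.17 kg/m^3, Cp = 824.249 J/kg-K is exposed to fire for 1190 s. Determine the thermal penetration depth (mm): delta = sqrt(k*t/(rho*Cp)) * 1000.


alpha = 0.375 / (1037.17 * 824.249) = 4.3865e-07 m^2/s
alpha * t = 0.00052200
delta = sqrt(0.00052200) * 1000 = 22.847 mm

22.847 mm


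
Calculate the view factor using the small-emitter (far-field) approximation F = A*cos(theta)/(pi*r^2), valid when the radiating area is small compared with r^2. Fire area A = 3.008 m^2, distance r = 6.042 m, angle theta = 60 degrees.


cos(60 deg) = 0.5
pi*r^2 = 114.69
F = 3.008 * 0.5 / 114.69 = 0.013114

0.013114


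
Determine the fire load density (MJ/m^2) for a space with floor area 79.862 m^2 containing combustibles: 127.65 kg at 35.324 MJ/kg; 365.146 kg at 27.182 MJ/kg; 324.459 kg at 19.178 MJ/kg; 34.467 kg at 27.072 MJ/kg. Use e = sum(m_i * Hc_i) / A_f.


Total energy = 127.65*35.324 + 365.146*27.182 + 324.459*19.178 + 34.467*27.072
= 4509.109 + 9925.399 + 6222.475 + 933.0906
= 21590.07 MJ
e = 21590.07 / 79.862 = 270.34 MJ/m^2

270.34 MJ/m^2


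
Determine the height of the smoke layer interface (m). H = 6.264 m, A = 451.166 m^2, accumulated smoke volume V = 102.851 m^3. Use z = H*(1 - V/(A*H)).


V/(A*H) = 0.036393
1 - 0.036393 = 0.96361
z = 6.264 * 0.96361 = 6.0360 m

6.0360 m


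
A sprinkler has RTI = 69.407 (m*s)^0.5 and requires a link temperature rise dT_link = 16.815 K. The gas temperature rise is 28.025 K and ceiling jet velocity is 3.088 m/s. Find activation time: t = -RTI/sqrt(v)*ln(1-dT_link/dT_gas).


dT_link/dT_gas = 0.6
ln(1 - 0.6) = -0.91629
t = -69.407 / sqrt(3.088) * -0.91629 = 36.191 s

36.191 s


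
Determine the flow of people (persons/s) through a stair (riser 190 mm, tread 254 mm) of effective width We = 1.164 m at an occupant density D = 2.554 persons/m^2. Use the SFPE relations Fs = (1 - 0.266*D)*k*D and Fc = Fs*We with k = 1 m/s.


1 - 0.266*D = 1 - 0.266*2.554 = 0.32064
Fs = 0.32064 * 1 * 2.554 = 0.81890 persons/(s*m)
Fc = 0.81890 * 1.164 = 0.95320 persons/s

0.95320 persons/s


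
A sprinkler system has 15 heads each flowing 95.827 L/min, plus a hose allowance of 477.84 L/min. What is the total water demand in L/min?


Sprinkler demand = 15 * 95.827 = 1437.405 L/min
Total = 1437.405 + 477.84 = 1915.245 L/min

1915.245 L/min


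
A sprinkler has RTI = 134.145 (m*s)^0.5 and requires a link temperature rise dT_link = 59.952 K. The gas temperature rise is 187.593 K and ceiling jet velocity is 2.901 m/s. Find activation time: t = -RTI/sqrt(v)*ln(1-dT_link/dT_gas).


dT_link/dT_gas = 0.31959
ln(1 - 0.31959) = -0.38505
t = -134.145 / sqrt(2.901) * -0.38505 = 30.326 s

30.326 s


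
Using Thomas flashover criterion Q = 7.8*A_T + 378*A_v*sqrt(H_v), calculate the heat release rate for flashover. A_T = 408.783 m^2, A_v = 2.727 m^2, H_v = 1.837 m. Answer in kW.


7.8*A_T = 3188.5
sqrt(H_v) = 1.3554
378*A_v*sqrt(H_v) = 1397.1
Q = 3188.5 + 1397.1 = 4585.6 kW

4585.6 kW


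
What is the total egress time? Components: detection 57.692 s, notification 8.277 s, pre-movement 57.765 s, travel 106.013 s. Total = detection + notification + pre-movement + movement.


Total = 57.692 + 8.277 + 57.765 + 106.013 = 229.747 s

229.747 s


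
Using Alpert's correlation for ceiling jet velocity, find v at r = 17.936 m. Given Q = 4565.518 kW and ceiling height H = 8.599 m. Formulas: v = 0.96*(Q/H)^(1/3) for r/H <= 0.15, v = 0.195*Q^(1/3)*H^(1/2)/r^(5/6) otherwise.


r/H = 17.936 / 8.599 = 2.0858
r/H > 0.15, so v = 0.195*Q^(1/3)*H^(1/2)/r^(5/6)
Q^(1/3) = 16.589
H^(1/2) = 2.9324
r^(5/6) = 11.086
v = 0.195 * 16.589 * 2.9324 / 11.086 = 0.85569 m/s

0.85569 m/s


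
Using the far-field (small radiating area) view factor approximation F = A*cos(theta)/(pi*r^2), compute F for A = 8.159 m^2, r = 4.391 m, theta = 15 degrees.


cos(15 deg) = 0.96593
pi*r^2 = 60.573
F = 8.159 * 0.96593 / 60.573 = 0.13011

0.13011


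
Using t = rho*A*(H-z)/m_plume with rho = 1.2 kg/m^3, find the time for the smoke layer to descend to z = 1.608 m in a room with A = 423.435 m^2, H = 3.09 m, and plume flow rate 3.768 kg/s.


H - z = 1.482 m
t = 1.2 * 423.435 * 1.482 / 3.768 = 199.85 s

199.85 s


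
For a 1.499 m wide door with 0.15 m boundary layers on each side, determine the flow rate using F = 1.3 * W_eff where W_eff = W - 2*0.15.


W_eff = 1.499 - 0.30 = 1.199 m
F = 1.3 * 1.199 = 1.5587 persons/s

1.5587 persons/s


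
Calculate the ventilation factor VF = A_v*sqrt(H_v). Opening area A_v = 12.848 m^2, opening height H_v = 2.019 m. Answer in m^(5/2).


sqrt(H_v) = 1.4209
VF = 12.848 * 1.4209 = 18.256 m^(5/2)

18.256 m^(5/2)


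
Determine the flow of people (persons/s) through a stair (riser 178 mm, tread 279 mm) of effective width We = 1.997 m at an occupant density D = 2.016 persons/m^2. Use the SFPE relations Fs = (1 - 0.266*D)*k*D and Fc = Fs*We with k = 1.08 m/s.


1 - 0.266*D = 1 - 0.266*2.016 = 0.46374
Fs = 0.46374 * 1.08 * 2.016 = 1.0097 persons/(s*m)
Fc = 1.0097 * 1.997 = 2.0164 persons/s

2.0164 persons/s


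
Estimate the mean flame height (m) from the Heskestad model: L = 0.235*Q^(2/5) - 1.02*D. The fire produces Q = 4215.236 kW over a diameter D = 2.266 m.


Q^(2/5) = 28.179
0.235 * Q^(2/5) = 6.6221
1.02 * D = 2.3113
L = 4.3108 m

4.3108 m


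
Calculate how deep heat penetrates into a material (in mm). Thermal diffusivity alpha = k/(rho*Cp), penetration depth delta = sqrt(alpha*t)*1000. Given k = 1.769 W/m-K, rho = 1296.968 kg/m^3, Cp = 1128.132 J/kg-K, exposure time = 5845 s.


alpha = 1.769 / (1296.968 * 1128.132) = 1.2090e-06 m^2/s
alpha * t = 0.0070668
delta = sqrt(0.0070668) * 1000 = 84.064 mm

84.064 mm


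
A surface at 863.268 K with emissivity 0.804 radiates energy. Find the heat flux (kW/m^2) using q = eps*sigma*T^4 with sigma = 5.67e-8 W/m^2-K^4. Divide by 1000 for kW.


T^4 = 5.5537e+11
q = 0.804 * 5.67e-8 * 5.5537e+11 / 1000 = 25.318 kW/m^2

25.318 kW/m^2


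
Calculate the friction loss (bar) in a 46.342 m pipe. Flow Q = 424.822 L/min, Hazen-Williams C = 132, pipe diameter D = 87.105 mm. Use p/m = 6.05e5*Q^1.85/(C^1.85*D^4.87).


Q^1.85 = 72809
C^1.85 = 8376.5
D^4.87 = 2.8055e+09
p/m = 0.0018744 bar/m
p_total = 0.0018744 * 46.342 = 0.086864 bar

0.086864 bar


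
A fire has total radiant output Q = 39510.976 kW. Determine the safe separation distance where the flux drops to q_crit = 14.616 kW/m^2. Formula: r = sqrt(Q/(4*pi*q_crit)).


4*pi*q_crit = 183.67
Q/(4*pi*q_crit) = 215.12
r = sqrt(215.12) = 14.667 m

14.667 m


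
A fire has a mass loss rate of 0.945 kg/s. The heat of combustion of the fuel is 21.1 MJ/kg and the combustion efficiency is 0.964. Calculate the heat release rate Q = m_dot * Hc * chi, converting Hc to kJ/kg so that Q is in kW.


Hc = 21.1 MJ/kg = 21.1 * 1000 kJ/kg = 21100 kJ/kg
Q = 0.945 kg/s * 21100 kJ/kg * 0.964 = 19221.678 kW

19221.678 kW


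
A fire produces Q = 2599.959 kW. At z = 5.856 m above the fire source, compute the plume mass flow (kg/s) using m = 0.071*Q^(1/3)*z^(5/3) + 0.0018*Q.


Q^(1/3) = 13.751
z^(5/3) = 19.025
First term = 0.071 * 13.751 * 19.025 = 18.574
Second term = 0.0018 * 2599.959 = 4.6799
m = 23.254 kg/s

23.254 kg/s


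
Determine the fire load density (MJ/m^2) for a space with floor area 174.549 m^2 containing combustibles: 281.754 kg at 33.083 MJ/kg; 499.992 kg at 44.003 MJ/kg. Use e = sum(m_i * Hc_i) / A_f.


Total energy = 281.754*33.083 + 499.992*44.003
= 9321.268 + 22001.15
= 31322.42 MJ
e = 31322.42 / 174.549 = 179.45 MJ/m^2

179.45 MJ/m^2


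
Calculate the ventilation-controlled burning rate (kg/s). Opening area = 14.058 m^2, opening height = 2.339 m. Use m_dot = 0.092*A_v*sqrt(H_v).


sqrt(H_v) = 1.5294
m_dot = 0.092 * 14.058 * 1.5294 = 1.9780 kg/s

1.9780 kg/s


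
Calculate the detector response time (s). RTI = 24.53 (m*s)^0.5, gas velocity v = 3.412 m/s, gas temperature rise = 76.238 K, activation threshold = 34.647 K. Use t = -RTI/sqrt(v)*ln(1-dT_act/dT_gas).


dT_act/dT_gas = 0.45446
ln(1 - 0.45446) = -0.60598
t = -24.53 / sqrt(3.412) * -0.60598 = 8.0473 s

8.0473 s


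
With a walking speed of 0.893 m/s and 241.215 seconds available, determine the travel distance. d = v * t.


d = 0.893 * 241.215 = 215.40 m

215.40 m


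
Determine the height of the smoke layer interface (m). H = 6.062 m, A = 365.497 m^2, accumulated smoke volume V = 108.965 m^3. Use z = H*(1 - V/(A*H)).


V/(A*H) = 0.049180
1 - 0.049180 = 0.95082
z = 6.062 * 0.95082 = 5.7639 m

5.7639 m


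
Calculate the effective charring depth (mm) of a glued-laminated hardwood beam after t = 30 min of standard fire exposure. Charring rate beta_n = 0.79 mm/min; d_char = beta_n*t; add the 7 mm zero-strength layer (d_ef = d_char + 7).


d_char = 0.79 * 30 = 23.7 mm
d_ef = 23.7 + 1.0*7 = 30.7 mm

30.7 mm


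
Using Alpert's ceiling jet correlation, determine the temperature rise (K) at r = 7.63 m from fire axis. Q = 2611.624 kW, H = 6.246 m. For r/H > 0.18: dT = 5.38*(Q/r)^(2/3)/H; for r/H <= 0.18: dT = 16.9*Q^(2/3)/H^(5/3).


r/H = 7.63 / 6.246 = 1.2216
r/H > 0.18, so dT = 5.38*(Q/r)^(2/3)/H
Q/r = 342.28
(Q/r)^(2/3) = 48.932
dT = 5.38 * 48.932 / 6.246 = 42.147 K

42.147 K


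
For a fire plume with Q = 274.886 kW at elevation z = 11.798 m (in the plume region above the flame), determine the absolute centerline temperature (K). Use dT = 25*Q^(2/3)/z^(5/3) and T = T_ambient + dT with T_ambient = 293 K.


Q^(2/3) = 42.277
z^(5/3) = 61.143
dT = 25 * 42.277 / 61.143 = 17.286 K
T = 293 + 17.286 = 310.29 K

310.29 K


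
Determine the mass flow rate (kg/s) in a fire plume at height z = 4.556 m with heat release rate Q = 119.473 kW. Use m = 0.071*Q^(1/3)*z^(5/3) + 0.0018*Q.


Q^(1/3) = 4.9252
z^(5/3) = 12.521
First term = 0.071 * 4.9252 * 12.521 = 4.3785
Second term = 0.0018 * 119.473 = 0.21505
m = 4.5935 kg/s

4.5935 kg/s


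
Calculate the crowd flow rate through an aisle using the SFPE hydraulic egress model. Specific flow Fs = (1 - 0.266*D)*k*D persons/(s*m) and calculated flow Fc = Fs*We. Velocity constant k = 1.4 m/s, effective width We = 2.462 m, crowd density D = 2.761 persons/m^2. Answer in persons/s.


1 - 0.266*D = 1 - 0.266*2.761 = 0.26557
Fs = 0.26557 * 1.4 * 2.761 = 1.0265 persons/(s*m)
Fc = 1.0265 * 2.462 = 2.5274 persons/s

2.5274 persons/s


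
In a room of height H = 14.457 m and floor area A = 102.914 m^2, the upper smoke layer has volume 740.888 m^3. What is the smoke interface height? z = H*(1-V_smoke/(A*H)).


V/(A*H) = 0.49797
1 - 0.49797 = 0.50203
z = 14.457 * 0.50203 = 7.2579 m

7.2579 m


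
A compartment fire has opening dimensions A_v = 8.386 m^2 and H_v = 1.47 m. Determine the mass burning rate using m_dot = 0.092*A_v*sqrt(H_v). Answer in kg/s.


sqrt(H_v) = 1.2124
m_dot = 0.092 * 8.386 * 1.2124 = 0.93541 kg/s

0.93541 kg/s


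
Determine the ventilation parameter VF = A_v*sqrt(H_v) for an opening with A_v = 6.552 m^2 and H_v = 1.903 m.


sqrt(H_v) = 1.3795
VF = 6.552 * 1.3795 = 9.0384 m^(5/2)

9.0384 m^(5/2)


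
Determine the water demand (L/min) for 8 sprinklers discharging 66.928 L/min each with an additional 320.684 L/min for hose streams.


Sprinkler demand = 8 * 66.928 = 535.424 L/min
Total = 535.424 + 320.684 = 856.108 L/min

856.108 L/min


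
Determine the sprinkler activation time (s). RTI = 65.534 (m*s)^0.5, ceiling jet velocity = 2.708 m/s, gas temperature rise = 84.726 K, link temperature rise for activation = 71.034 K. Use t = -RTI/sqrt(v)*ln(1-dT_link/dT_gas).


dT_link/dT_gas = 0.83840
ln(1 - 0.83840) = -1.8226
t = -65.534 / sqrt(2.708) * -1.8226 = 72.583 s

72.583 s


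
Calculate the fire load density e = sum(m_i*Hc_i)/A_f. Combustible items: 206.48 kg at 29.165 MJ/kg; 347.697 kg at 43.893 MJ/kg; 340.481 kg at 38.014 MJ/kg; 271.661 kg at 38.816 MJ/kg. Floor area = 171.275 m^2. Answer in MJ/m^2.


Total energy = 206.48*29.165 + 347.697*43.893 + 340.481*38.014 + 271.661*38.816
= 6021.989 + 15261.46 + 12943.04 + 10544.79
= 44771.29 MJ
e = 44771.29 / 171.275 = 261.40 MJ/m^2

261.40 MJ/m^2


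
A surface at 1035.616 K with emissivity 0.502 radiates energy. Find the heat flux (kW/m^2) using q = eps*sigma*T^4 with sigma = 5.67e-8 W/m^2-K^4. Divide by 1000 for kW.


T^4 = 1.1503e+12
q = 0.502 * 5.67e-8 * 1.1503e+12 / 1000 = 32.740 kW/m^2

32.740 kW/m^2


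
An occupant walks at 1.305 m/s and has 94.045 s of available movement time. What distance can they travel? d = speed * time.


d = 1.305 * 94.045 = 122.73 m

122.73 m


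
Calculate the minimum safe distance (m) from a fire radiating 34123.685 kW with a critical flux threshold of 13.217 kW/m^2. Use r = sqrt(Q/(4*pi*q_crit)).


4*pi*q_crit = 166.09
Q/(4*pi*q_crit) = 205.45
r = sqrt(205.45) = 14.334 m

14.334 m


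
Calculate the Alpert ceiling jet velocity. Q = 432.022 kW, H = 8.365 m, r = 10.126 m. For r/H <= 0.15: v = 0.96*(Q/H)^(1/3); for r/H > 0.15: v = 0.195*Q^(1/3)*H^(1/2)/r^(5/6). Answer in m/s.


r/H = 10.126 / 8.365 = 1.2105
r/H > 0.15, so v = 0.195*Q^(1/3)*H^(1/2)/r^(5/6)
Q^(1/3) = 7.5597
H^(1/2) = 2.8922
r^(5/6) = 6.8844
v = 0.195 * 7.5597 * 2.8922 / 6.8844 = 0.61931 m/s

0.61931 m/s


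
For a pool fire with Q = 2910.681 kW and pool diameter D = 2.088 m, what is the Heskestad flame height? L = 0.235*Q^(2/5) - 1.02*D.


Q^(2/5) = 24.300
0.235 * Q^(2/5) = 5.7104
1.02 * D = 2.1298
L = 3.5806 m

3.5806 m


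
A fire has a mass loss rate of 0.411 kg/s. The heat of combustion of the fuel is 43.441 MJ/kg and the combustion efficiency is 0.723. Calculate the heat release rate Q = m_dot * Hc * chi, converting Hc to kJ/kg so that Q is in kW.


Hc = 43.441 MJ/kg = 43.441 * 1000 kJ/kg = 43441 kJ/kg
Q = 0.411 kg/s * 43441 kJ/kg * 0.723 = 12909 kW

12909 kW


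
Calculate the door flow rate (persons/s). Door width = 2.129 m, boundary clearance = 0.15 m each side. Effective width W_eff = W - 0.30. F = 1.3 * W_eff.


W_eff = 2.129 - 0.30 = 1.829 m
F = 1.3 * 1.829 = 2.3777 persons/s

2.3777 persons/s


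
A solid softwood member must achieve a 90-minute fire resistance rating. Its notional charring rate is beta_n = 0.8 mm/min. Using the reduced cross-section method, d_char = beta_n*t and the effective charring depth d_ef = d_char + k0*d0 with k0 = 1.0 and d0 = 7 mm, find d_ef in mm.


d_char = 0.8 * 90 = 72 mm
d_ef = 72 + 1.0*7 = 79 mm

79 mm


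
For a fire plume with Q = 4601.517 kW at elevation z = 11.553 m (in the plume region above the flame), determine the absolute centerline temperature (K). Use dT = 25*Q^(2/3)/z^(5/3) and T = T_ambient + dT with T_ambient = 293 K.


Q^(2/3) = 276.65
z^(5/3) = 59.042
dT = 25 * 276.65 / 59.042 = 117.14 K
T = 293 + 117.14 = 410.14 K

410.14 K


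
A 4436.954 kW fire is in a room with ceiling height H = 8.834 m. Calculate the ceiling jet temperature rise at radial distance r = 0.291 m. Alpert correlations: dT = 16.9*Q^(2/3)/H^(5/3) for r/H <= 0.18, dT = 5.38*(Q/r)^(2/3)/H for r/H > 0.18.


r/H = 0.291 / 8.834 = 0.032941
r/H <= 0.18, so dT = 16.9*Q^(2/3)/H^(5/3)
Q^(2/3) = 270.02
H^(5/3) = 37.751
dT = 16.9 * 270.02 / 37.751 = 120.88 K

120.88 K


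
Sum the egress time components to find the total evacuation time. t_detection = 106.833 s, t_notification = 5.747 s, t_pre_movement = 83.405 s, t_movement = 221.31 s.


Total = 106.833 + 5.747 + 83.405 + 221.31 = 417.295 s

417.295 s


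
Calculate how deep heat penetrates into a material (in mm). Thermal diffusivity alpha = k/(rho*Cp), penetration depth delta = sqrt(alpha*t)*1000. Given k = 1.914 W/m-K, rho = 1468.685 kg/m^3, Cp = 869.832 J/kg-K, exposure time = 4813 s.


alpha = 1.914 / (1468.685 * 869.832) = 1.4982e-06 m^2/s
alpha * t = 0.0072110
delta = sqrt(0.0072110) * 1000 = 84.917 mm

84.917 mm


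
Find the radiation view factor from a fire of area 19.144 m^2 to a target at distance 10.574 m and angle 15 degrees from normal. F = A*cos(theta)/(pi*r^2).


cos(15 deg) = 0.96593
pi*r^2 = 351.26
F = 19.144 * 0.96593 / 351.26 = 0.052644

0.052644


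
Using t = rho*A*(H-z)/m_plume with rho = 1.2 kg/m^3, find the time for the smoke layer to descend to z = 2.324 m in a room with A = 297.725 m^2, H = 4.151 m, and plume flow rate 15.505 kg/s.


H - z = 1.827 m
t = 1.2 * 297.725 * 1.827 / 15.505 = 42.098 s

42.098 s


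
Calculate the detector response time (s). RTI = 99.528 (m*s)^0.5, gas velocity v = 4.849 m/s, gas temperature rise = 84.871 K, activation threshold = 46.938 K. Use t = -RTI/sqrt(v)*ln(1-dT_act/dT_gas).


dT_act/dT_gas = 0.55305
ln(1 - 0.55305) = -0.80531
t = -99.528 / sqrt(4.849) * -0.80531 = 36.398 s

36.398 s


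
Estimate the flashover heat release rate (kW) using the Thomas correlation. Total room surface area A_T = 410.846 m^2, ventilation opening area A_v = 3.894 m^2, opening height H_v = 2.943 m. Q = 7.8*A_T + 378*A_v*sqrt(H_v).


7.8*A_T = 3204.6
sqrt(H_v) = 1.7155
378*A_v*sqrt(H_v) = 2525.1
Q = 3204.6 + 2525.1 = 5729.7 kW

5729.7 kW


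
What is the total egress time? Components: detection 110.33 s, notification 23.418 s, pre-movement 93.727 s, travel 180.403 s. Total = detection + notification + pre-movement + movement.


Total = 110.33 + 23.418 + 93.727 + 180.403 = 407.878 s

407.878 s


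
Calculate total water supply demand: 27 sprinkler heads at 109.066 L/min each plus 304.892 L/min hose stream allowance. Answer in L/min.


Sprinkler demand = 27 * 109.066 = 2944.782 L/min
Total = 2944.782 + 304.892 = 3249.674 L/min

3249.674 L/min


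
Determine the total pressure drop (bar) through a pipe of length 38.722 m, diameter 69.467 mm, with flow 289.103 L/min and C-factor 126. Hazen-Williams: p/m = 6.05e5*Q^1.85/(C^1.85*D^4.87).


Q^1.85 = 35723
C^1.85 = 7685.7
D^4.87 = 9.3210e+08
p/m = 0.0030169 bar/m
p_total = 0.0030169 * 38.722 = 0.11682 bar

0.11682 bar


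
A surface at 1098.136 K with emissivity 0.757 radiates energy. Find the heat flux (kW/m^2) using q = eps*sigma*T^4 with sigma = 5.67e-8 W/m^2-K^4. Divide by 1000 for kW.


T^4 = 1.4542e+12
q = 0.757 * 5.67e-8 * 1.4542e+12 / 1000 = 62.417 kW/m^2

62.417 kW/m^2


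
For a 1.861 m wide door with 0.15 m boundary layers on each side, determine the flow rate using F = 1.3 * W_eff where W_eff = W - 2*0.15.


W_eff = 1.861 - 0.30 = 1.561 m
F = 1.3 * 1.561 = 2.0293 persons/s

2.0293 persons/s


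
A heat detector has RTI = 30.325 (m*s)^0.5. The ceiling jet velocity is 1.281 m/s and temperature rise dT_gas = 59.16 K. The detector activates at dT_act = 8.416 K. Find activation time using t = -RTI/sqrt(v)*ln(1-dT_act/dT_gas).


dT_act/dT_gas = 0.14226
ln(1 - 0.14226) = -0.15345
t = -30.325 / sqrt(1.281) * -0.15345 = 4.1115 s

4.1115 s


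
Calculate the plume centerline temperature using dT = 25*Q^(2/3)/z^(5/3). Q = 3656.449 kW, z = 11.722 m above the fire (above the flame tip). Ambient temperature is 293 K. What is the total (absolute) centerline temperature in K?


Q^(2/3) = 237.34
z^(5/3) = 60.488
dT = 25 * 237.34 / 60.488 = 98.094 K
T = 293 + 98.094 = 391.09 K

391.09 K


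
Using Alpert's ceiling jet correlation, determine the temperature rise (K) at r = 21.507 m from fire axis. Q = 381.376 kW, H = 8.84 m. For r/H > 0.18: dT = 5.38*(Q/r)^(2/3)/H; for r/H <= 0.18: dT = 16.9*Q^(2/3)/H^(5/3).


r/H = 21.507 / 8.84 = 2.4329
r/H > 0.18, so dT = 5.38*(Q/r)^(2/3)/H
Q/r = 17.733
(Q/r)^(2/3) = 6.8001
dT = 5.38 * 6.8001 / 8.84 = 4.1385 K

4.1385 K


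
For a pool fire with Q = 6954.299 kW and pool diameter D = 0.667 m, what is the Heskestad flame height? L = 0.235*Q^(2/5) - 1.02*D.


Q^(2/5) = 34.427
0.235 * Q^(2/5) = 8.0904
1.02 * D = 0.68034
L = 7.4100 m

7.4100 m


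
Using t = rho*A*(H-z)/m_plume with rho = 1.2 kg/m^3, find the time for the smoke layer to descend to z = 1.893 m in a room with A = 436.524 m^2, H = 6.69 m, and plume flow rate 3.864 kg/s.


H - z = 4.797 m
t = 1.2 * 436.524 * 4.797 / 3.864 = 650.31 s

650.31 s
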